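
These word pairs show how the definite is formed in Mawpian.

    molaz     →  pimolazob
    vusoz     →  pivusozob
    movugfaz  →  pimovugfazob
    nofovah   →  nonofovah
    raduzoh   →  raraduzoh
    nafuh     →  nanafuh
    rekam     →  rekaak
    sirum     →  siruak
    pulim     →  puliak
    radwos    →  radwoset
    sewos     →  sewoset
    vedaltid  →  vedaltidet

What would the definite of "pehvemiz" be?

"pehvemiz" ends in -z. The stems ending in -z (molaz → pimolazob, vusoz → pivusozob, movugfaz → pimovugfazob) add pi- … -ob around the stem.
So pehvemiz → pipehvemizob.

pipehvemizob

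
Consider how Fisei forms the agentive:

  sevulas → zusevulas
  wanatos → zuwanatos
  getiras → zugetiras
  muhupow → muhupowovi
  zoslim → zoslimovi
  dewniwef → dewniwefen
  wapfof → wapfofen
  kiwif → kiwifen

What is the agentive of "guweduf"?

guwedufen

"guweduf" ends in -f. The stems ending in -f (dewniwef → dewniwefen, wapfof → wapfofen, kiwif → kiwifen) add -en.
The other patterns: stems ending in -s add the prefix zu-; stems ending in -m or -w add -ovi.
So guweduf → guwedufen.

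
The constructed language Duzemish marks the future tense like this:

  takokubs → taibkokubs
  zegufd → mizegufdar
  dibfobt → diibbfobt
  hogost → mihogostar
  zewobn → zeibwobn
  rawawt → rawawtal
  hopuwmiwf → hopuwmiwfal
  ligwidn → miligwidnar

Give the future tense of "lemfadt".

milemfadtar

dibfobt and rawawt both end in -t yet inflect differently (diibbfobt, rawawtal), so the final letter is not what conditions the rule; the second-to-last letter is.
"lemfadt" has second-to-last letter 'd'. The one such stem in the data (ligwidn → miligwidnar) adds mi- … -ar around the stem, so the same rule applies.
The other patterns: stems whose second-to-last letter is 'b' insert -ib- after the first vowel; stems whose second-to-last letter is 'w' add -al.
So lemfadt → milemfadtar.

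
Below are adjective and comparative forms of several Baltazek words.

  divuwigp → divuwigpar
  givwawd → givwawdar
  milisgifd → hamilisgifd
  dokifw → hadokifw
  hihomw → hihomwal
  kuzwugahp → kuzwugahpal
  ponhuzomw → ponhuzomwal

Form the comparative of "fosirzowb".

givwawd and milisgifd both end in -d yet inflect differently (givwawdar, hamilisgifd), so the final letter is not what conditions the rule; the second-to-last letter is.
"fosirzowb" has second-to-last letter 'w'. The one such stem in the data (givwawd → givwawdar) adds -ar, so the same rule applies.
The other patterns: stems whose second-to-last letter is 'f' add the prefix ha-; stems whose second-to-last letter is 'h' or 'm' add -al.
So fosirzowb → fosirzowbar.

fosirzowbar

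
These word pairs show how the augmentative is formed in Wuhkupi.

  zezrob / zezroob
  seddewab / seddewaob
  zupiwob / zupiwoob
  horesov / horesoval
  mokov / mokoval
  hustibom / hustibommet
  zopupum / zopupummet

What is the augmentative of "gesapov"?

gesapoval

zezrob and horesov both have last vowel 'o' yet inflect differently (zezroob, horesoval), so the last vowel is not what conditions the rule; the final letter is.
"gesapov" ends in -v. The stems ending in -v (horesov → horesoval, mokov → mokoval) add -al.
The other patterns: stems ending in -b drop the final letter and add -ob; stems ending in -m double the final consonant and add -et.
So gesapov → gesapoval.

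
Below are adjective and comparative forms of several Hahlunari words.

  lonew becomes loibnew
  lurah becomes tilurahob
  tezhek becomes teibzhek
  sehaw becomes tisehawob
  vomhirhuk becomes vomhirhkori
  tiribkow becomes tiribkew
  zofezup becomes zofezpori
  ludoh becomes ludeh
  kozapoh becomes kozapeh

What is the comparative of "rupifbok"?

rupifbek

sehaw and lonew both end in -w yet inflect differently (tisehawob, loibnew), so the final letter is not what conditions the rule; the last vowel is.
"rupifbok" has last vowel 'o'. The stems whose last vowel is 'o' (kozapoh → kozapeh, tiribkow → tiribkew, ludoh → ludeh) change the last vowel to 'e'.
The other patterns: stems whose last vowel is 'a' add ti- … -ob around the stem; stems whose last vowel is 'e' insert -ib- after the first vowel; stems whose last vowel is 'u' delete the last vowel and add -ori.
So rupifbok → rupifbek.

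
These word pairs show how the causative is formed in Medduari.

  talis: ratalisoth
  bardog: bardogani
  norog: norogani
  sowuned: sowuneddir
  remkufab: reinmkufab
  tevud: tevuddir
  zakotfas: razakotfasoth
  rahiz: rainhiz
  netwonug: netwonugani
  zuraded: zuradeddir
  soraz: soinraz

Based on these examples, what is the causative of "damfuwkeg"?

tevud and netwonug both have last vowel 'u' yet inflect differently (tevuddir, netwonugani), so the last vowel is not what conditions the rule; the final letter is.
"damfuwkeg" ends in -g. The stems ending in -g (bardog → bardogani, norog → norogani, netwonug → netwonugani) add -ani.
The other patterns: stems ending in -d double the final consonant and add -ir; stems ending in -s add ra- … -oth around the stem; stems ending in -b or -z insert -in- after the first vowel.
So damfuwkeg → damfuwkegani.

damfuwkegani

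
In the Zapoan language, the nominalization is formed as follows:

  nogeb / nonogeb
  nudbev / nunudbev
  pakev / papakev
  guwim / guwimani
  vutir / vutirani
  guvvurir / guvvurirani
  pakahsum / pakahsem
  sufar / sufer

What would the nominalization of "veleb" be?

guwim and pakahsum both end in -m yet inflect differently (guwimani, pakahsem), so the final letter is not what conditions the rule; the last vowel is.
"veleb" has last vowel 'e'. The stems whose last vowel is 'e' (nogeb → nonogeb, nudbev → nunudbev, pakev → papakev) repeat the first consonant+vowel as a prefix.
The other patterns: stems whose last vowel is 'i' add -ani; stems whose last vowel is 'a' or 'u' change the last vowel to 'e'.
So veleb → veveleb.

veveleb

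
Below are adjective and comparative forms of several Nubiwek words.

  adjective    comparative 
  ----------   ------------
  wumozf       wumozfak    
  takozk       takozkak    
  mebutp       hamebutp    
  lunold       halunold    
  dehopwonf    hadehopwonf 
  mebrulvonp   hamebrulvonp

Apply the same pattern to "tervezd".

wumozf and dehopwonf both end in -f yet inflect differently (wumozfak, hadehopwonf), so the final letter is not what conditions the rule; the second-to-last letter is.
"tervezd" has second-to-last letter 'z'. The stems whose second-to-last letter is 'z' (wumozf → wumozfak, takozk → takozkak) add -ak.
So tervezd → tervezdak.

tervezdak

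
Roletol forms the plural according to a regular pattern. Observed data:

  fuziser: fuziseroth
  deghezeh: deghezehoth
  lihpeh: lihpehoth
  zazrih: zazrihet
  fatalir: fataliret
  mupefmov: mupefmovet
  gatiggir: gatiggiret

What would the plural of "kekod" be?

kekodet

deghezeh and zazrih both end in -h yet inflect differently (deghezehoth, zazrihet), so the final letter is not what conditions the rule; the last vowel is.
"kekod" has last vowel 'o'. The one such stem in the data (mupefmov → mupefmovet) adds -et, so the same rule applies.
So kekod → kekodet.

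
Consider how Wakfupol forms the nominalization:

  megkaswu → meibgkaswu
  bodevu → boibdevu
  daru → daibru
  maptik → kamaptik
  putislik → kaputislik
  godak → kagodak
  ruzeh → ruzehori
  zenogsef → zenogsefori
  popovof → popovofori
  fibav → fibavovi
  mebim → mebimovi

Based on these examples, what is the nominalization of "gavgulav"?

gavgulavovi

godak and fibav both have last vowel 'a' yet inflect differently (kagodak, fibavovi), so the last vowel is not what conditions the rule; the final letter is.
"gavgulav" ends in -v. The one such stem in the data (fibav → fibavovi) adds -ovi, so the same rule applies.
So gavgulav → gavgulavovi.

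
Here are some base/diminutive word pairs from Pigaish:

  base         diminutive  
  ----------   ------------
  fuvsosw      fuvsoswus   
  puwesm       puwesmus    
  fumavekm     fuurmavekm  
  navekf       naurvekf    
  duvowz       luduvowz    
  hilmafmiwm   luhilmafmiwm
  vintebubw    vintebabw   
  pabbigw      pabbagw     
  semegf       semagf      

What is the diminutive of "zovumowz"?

luzovumowz

puwesm and fumavekm both end in -m yet inflect differently (puwesmus, fuurmavekm), so the final letter is not what conditions the rule; the second-to-last letter is.
"zovumowz" has second-to-last letter 'w'. The stems whose second-to-last letter is 'w' (duvowz → luduvowz, hilmafmiwm → luhilmafmiwm) add the prefix lu-.
So zovumowz → luzovumowz.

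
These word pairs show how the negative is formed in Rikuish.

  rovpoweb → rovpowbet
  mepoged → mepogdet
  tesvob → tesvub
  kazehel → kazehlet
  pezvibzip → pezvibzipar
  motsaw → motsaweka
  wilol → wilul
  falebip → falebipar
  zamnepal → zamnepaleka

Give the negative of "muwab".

zamnepal and wilol both end in -l yet inflect differently (zamnepaleka, wilul), so the final letter is not what conditions the rule; the last vowel is.
"muwab" has last vowel 'a'. The stems whose last vowel is 'a' (zamnepal → zamnepaleka, motsaw → motsaweka) add -eka.
The other patterns: stems whose last vowel is 'o' change the last vowel to 'u'; stems whose last vowel is 'i' add -ar; stems whose last vowel is 'e' delete the last vowel and add -et.
So muwab → muwabeka.

muwabeka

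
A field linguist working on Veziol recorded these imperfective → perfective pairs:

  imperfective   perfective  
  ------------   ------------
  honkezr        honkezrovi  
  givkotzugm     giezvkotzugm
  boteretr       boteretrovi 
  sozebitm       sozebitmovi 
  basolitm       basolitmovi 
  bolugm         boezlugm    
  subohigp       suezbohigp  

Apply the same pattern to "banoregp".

baeznoregp

bolugm and sozebitm both end in -m yet inflect differently (boezlugm, sozebitmovi), so the final letter is not what conditions the rule; the second-to-last letter is.
"banoregp" has second-to-last letter 'g'. The stems whose second-to-last letter is 'g' (bolugm → boezlugm, subohigp → suezbohigp, givkotzugm → giezvkotzugm) insert -ez- after the first vowel.
So banoregp → baeznoregp.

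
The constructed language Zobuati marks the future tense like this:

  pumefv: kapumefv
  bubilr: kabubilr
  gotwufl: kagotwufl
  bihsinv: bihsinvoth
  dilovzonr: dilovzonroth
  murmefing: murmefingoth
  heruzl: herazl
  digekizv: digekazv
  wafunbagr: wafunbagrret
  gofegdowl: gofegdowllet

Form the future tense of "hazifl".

kahazifl

pumefv and bihsinv both end in -v yet inflect differently (kapumefv, bihsinvoth), so the final letter is not what conditions the rule; the second-to-last letter is.
"hazifl" has second-to-last letter 'f'. The stems whose second-to-last letter is 'f' (pumefv → kapumefv, gotwufl → kagotwufl) add the prefix ka-.
So hazifl → kahazifl.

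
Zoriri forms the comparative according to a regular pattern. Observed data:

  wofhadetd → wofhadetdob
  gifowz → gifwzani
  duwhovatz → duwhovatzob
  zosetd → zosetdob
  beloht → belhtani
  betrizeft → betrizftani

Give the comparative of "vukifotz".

vukifotzob

"vukifotz" has second-to-last letter 't'. The stems whose second-to-last letter is 't' (duwhovatz → duwhovatzob, wofhadetd → wofhadetdob, zosetd → zosetdob) add -ob.
The other pattern: stems whose second-to-last letter is 'f', 'h' or 'w' delete the last vowel and add -ani.
So vukifotz → vukifotzob.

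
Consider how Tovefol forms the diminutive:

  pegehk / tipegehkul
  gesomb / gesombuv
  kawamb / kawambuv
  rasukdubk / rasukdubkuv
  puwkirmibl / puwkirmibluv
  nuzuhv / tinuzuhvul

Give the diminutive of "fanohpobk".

"fanohpobk" has second-to-last letter 'b'. The stems whose second-to-last letter is 'b' (rasukdubk → rasukdubkuv, puwkirmibl → puwkirmibluv) add -uv.
So fanohpobk → fanohpobkuv.

fanohpobkuv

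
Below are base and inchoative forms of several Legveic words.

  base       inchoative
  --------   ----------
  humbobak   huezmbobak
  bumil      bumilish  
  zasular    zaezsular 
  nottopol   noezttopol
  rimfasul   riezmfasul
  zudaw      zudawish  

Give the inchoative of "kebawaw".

"kebawaw" has 3 vowels. The stems with 3 vowels (zasular → zaezsular, nottopol → noezttopol, rimfasul → riezmfasul) insert -ez- after the first vowel.
The other pattern: stems with 2 vowels add -ish.
So kebawaw → keezbawaw.

keezbawaw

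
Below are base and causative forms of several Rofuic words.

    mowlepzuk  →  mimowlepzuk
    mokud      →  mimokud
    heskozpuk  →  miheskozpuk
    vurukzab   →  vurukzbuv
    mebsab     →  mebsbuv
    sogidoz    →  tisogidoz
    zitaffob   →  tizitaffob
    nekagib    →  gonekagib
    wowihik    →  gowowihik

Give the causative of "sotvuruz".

vurukzab and zitaffob both end in -b yet inflect differently (vurukzbuv, tizitaffob), so the final letter is not what conditions the rule; the last vowel is.
"sotvuruz" has last vowel 'u'. The stems whose last vowel is 'u' (mowlepzuk → mimowlepzuk, mokud → mimokud, heskozpuk → miheskozpuk) add the prefix mi-.
The other patterns: stems whose last vowel is 'a' delete the last vowel and add -uv; stems whose last vowel is 'o' add the prefix ti-; stems whose last vowel is 'i' add the prefix go-.
So sotvuruz → misotvuruz.

misotvuruz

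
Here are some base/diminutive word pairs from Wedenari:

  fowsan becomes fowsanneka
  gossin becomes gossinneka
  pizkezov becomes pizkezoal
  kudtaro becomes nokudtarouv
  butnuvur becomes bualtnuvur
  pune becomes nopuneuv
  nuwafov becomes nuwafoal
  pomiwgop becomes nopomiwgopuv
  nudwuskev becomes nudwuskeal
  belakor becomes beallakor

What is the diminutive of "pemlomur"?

pealmlomur

pizkezov and belakor both have last vowel 'o' yet inflect differently (pizkezoal, beallakor), so the last vowel is not what conditions the rule; the final letter is.
"pemlomur" ends in -r. The stems ending in -r (butnuvur → bualtnuvur, belakor → beallakor) insert -al- after the first vowel.
So pemlomur → pealmlomur.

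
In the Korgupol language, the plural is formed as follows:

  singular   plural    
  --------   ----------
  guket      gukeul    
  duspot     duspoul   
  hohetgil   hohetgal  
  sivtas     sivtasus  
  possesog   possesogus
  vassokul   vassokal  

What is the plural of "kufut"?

"kufut" ends in -t. The stems ending in -t (guket → gukeul, duspot → duspoul) drop the final letter and add -ul.
The other patterns: stems ending in -l change the last vowel to 'a'; stems ending in -g or -s add -us.
So kufut → kufuul.

kufuul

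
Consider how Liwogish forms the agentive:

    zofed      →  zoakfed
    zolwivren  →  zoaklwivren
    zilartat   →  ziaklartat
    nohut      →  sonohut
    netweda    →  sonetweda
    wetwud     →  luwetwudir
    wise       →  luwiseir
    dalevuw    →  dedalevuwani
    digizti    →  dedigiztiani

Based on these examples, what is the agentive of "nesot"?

sonesot

zilartat and nohut both end in -t yet inflect differently (ziaklartat, sonohut), so the final letter is not what conditions the rule; the first letter is.
"nesot" begins with n-. The stems beginning with n- (nohut → sonohut, netweda → sonetweda) add the prefix so-.
So nesot → sonesot.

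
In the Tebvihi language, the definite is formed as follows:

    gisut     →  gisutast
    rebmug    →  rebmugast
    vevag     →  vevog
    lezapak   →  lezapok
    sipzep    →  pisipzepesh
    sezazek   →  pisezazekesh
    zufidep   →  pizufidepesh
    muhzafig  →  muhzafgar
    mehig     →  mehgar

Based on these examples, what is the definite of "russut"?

russutast

rebmug and vevag both end in -g yet inflect differently (rebmugast, vevog), so the final letter is not what conditions the rule; the last vowel is.
"russut" has last vowel 'u'. The stems whose last vowel is 'u' (gisut → gisutast, rebmug → rebmugast) add -ast.
The other patterns: stems whose last vowel is 'a' change the last vowel to 'o'; stems whose last vowel is 'e' add pi- … -esh around the stem; stems whose last vowel is 'i' delete the last vowel and add -ar.
So russut → russutast.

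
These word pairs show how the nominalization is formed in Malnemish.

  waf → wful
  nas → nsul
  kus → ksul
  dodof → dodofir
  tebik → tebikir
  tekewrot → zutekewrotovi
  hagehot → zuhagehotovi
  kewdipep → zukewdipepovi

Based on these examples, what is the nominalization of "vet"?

vtul

waf and dodof both end in -f yet inflect differently (wful, dodofir), so the final letter is not what conditions the rule; the number of vowels is.
"vet" has 1 vowel. The stems with 1 vowel (waf → wful, nas → nsul, kus → ksul) delete the last vowel and add -ul.
The other patterns: stems with 2 vowels add -ir; stems with 3 vowels add zu- … -ovi around the stem.
So vet → vtul.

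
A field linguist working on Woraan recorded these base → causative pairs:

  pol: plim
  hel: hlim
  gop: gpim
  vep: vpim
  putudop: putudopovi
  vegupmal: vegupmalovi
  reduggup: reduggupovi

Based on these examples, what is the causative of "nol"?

nlim

gop and putudop both end in -p yet inflect differently (gpim, putudopovi), so the final letter is not what conditions the rule; the number of vowels is.
"nol" has 1 vowel. The stems with 1 vowel (pol → plim, hel → hlim, gop → gpim) delete the last vowel and add -im.
The other pattern: stems with 3 vowels add -ovi.
So nol → nlim.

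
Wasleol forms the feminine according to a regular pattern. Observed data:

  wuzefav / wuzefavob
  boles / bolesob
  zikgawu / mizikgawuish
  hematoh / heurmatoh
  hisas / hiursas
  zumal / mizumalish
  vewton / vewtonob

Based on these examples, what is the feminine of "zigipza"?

mizigipzaish

hisas and boles both end in -s yet inflect differently (hiursas, bolesob), so the final letter is not what conditions the rule; the first letter is.
"zigipza" begins with z-. The stems beginning with z- (zumal → mizumalish, zikgawu → mizikgawuish) add mi- … -ish around the stem.
So zigipza → mizigipzaish.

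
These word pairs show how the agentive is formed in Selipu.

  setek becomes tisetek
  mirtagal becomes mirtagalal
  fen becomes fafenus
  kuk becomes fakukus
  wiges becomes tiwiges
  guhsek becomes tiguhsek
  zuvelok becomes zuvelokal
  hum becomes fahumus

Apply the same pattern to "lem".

falemus

"lem" has 1 vowel. The stems with 1 vowel (kuk → fakukus, hum → fahumus, fen → fafenus) add fa- … -us around the stem.
The other patterns: stems with 2 vowels add the prefix ti-; stems with 3 vowels add -al.
So lem → falemus.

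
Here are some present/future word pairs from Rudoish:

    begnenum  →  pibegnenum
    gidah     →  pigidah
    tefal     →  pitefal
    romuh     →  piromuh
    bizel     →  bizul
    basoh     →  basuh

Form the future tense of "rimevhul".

tefal and bizel both end in -l yet inflect differently (pitefal, bizul), so the final letter is not what conditions the rule; the last vowel is.
"rimevhul" has last vowel 'u'. The stems whose last vowel is 'u' (begnenum → pibegnenum, romuh → piromuh) add the prefix pi-.
The other pattern: stems whose last vowel is 'e' or 'o' change the last vowel to 'u'.
So rimevhul → pirimevhul.

pirimevhul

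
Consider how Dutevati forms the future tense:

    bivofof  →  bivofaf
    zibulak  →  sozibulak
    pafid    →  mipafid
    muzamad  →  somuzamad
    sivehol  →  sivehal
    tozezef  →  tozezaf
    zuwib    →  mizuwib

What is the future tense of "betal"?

sobetal

pafid and muzamad both end in -d yet inflect differently (mipafid, somuzamad), so the final letter is not what conditions the rule; the last vowel is.
"betal" has last vowel 'a'. The stems whose last vowel is 'a' (zibulak → sozibulak, muzamad → somuzamad) add the prefix so-.
The other patterns: stems whose last vowel is 'i' add the prefix mi-; stems whose last vowel is 'e' or 'o' change the last vowel to 'a'.
So betal → sobetal.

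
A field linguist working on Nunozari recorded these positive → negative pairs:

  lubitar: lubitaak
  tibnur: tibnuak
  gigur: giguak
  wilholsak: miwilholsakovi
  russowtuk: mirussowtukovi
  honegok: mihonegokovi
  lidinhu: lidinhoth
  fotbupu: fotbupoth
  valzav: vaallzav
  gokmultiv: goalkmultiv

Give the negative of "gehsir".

gehsiak

"gehsir" ends in -r. The stems ending in -r (lubitar → lubitaak, tibnur → tibnuak, gigur → giguak) drop the final letter and add -ak.
So gehsir → gehsiak.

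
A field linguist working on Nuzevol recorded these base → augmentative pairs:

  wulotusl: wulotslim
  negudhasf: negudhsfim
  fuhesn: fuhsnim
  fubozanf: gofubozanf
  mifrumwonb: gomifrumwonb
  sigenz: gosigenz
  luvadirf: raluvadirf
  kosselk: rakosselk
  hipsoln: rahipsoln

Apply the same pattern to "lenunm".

golenunm

negudhasf and fubozanf both end in -f yet inflect differently (negudhsfim, gofubozanf), so the final letter is not what conditions the rule; the second-to-last letter is.
"lenunm" has second-to-last letter 'n'. The stems whose second-to-last letter is 'n' (fubozanf → gofubozanf, mifrumwonb → gomifrumwonb, sigenz → gosigenz) add the prefix go-.
The other patterns: stems whose second-to-last letter is 's' delete the last vowel and add -im; stems whose second-to-last letter is 'l' or 'r' add the prefix ra-.
So lenunm → golenunm.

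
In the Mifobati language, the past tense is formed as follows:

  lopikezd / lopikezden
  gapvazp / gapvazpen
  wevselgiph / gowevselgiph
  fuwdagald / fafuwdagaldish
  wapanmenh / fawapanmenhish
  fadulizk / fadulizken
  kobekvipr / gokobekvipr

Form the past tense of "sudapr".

gosudapr

lopikezd and fuwdagald both end in -d yet inflect differently (lopikezden, fafuwdagaldish), so the final letter is not what conditions the rule; the second-to-last letter is.
"sudapr" has second-to-last letter 'p'. The stems whose second-to-last letter is 'p' (wevselgiph → gowevselgiph, kobekvipr → gokobekvipr) add the prefix go-.
So sudapr → gosudapr.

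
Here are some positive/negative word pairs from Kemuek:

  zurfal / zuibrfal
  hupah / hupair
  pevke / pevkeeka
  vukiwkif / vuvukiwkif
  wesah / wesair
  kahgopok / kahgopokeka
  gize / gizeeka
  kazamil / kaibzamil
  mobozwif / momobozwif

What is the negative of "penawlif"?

pepenawlif

"penawlif" ends in -f. The stems ending in -f (vukiwkif → vuvukiwkif, mobozwif → momobozwif) repeat the first consonant+vowel as a prefix.
The other patterns: stems ending in -h drop the final letter and add -ir; stems ending in -l insert -ib- after the first vowel; stems ending in -e or -k add -eka.
So penawlif → pepenawlif.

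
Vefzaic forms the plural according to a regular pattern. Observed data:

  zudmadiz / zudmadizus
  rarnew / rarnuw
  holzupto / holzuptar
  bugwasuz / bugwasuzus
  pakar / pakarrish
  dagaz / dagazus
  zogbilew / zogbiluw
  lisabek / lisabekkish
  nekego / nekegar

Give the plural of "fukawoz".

rarnew and lisabek both have last vowel 'e' yet inflect differently (rarnuw, lisabekkish), so the last vowel is not what conditions the rule; the final letter is.
"fukawoz" ends in -z. The stems ending in -z (zudmadiz → zudmadizus, dagaz → dagazus, bugwasuz → bugwasuzus) add -us.
The other patterns: stems ending in -o drop the final letter and add -ar; stems ending in -w change the last vowel to 'u'; stems ending in -k or -r double the final consonant and add -ish.
So fukawoz → fukawozus.

fukawozus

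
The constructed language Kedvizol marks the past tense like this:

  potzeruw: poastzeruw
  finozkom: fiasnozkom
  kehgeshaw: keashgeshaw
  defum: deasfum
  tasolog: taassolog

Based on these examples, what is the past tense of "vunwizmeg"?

vuasnwizmeg

Every pair shown (potzeruw → poastzeruw, finozkom → fiasnozkom, kehgeshaw → keashgeshaw, …) follows the same rule: insert -as- after the first vowel.
So vunwizmeg → vuasnwizmeg.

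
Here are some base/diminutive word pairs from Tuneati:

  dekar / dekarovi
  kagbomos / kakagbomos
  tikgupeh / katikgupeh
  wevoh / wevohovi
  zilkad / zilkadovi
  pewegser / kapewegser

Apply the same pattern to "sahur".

sahurovi

"sahur" has 2 vowels. The stems with 2 vowels (dekar → dekarovi, zilkad → zilkadovi, wevoh → wevohovi) add -ovi.
The other pattern: stems with 3 vowels add the prefix ka-.
So sahur → sahurovi.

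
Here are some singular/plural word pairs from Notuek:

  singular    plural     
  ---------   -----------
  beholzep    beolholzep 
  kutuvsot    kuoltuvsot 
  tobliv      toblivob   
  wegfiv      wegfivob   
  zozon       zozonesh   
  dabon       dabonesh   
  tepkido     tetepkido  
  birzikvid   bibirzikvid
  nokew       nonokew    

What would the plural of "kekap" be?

"kekap" ends in -p. The one such stem in the data (beholzep → beolholzep) inserts -ol- after the first vowel (as does kutuvsot), so the same rule applies.
The other patterns: stems ending in -v add -ob; stems ending in -n add -esh; stems ending in -d, -o or -w repeat the first consonant+vowel as a prefix.
So kekap → keolkap.

keolkap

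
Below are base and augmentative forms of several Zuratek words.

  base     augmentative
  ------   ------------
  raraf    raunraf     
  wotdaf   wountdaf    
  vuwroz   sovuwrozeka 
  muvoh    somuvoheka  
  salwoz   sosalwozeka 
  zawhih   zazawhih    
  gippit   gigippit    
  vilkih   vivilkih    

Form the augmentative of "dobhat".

dounbhat

"dobhat" has last vowel 'a'. The stems whose last vowel is 'a' (raraf → raunraf, wotdaf → wountdaf) insert -un- after the first vowel.
The other patterns: stems whose last vowel is 'o' add so- … -eka around the stem; stems whose last vowel is 'i' repeat the first consonant+vowel as a prefix.
So dobhat → dounbhat.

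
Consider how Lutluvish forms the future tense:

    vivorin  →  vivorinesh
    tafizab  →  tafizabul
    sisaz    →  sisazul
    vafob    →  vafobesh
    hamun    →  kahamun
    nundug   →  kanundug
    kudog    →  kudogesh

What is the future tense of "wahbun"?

kawahbun

hamun and vivorin both end in -n yet inflect differently (kahamun, vivorinesh), so the final letter is not what conditions the rule; the last vowel is.
"wahbun" has last vowel 'u'. The stems whose last vowel is 'u' (hamun → kahamun, nundug → kanundug) add the prefix ka-.
The other patterns: stems whose last vowel is 'a' add -ul; stems whose last vowel is 'i' or 'o' add -esh.
So wahbun → kawahbun.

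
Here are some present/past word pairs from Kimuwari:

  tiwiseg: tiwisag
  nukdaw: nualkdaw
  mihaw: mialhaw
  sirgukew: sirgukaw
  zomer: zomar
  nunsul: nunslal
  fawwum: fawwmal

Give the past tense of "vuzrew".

nukdaw and sirgukew both end in -w yet inflect differently (nualkdaw, sirgukaw), so the final letter is not what conditions the rule; the last vowel is.
"vuzrew" has last vowel 'e'. The stems whose last vowel is 'e' (zomer → zomar, sirgukew → sirgukaw, tiwiseg → tiwisag) change the last vowel to 'a'.
So vuzrew → vuzraw.

vuzraw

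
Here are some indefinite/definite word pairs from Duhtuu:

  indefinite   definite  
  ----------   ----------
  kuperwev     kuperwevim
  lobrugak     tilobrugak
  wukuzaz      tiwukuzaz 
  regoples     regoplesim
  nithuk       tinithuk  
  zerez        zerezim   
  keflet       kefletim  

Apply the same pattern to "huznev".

zerez and wukuzaz both end in -z yet inflect differently (zerezim, tiwukuzaz), so the final letter is not what conditions the rule; the last vowel is.
"huznev" has last vowel 'e'. The stems whose last vowel is 'e' (keflet → kefletim, zerez → zerezim, regoples → regoplesim) add -im.
The other pattern: stems whose last vowel is 'a' or 'u' add the prefix ti-.
So huznev → huznevim.

huznevim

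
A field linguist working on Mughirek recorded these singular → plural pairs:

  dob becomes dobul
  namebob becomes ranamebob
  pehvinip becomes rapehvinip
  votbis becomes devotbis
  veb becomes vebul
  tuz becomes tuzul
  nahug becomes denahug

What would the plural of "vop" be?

dob and namebob both end in -b yet inflect differently (dobul, ranamebob), so the final letter is not what conditions the rule; the number of vowels is.
"vop" has 1 vowel. The stems with 1 vowel (tuz → tuzul, dob → dobul, veb → vebul) add -ul.
So vop → vopul.

vopul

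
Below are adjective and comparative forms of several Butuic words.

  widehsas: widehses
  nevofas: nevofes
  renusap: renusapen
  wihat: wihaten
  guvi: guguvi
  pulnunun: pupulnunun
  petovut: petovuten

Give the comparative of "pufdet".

pufdeten

widehsas and wihat both have last vowel 'a' yet inflect differently (widehses, wihaten), so the last vowel is not what conditions the rule; the final letter is.
"pufdet" ends in -t. The stems ending in -t (petovut → petovuten, wihat → wihaten) add -en.
The other patterns: stems ending in -s change the last vowel to 'e'; stems ending in -i or -n repeat the first consonant+vowel as a prefix.
So pufdet → pufdeten.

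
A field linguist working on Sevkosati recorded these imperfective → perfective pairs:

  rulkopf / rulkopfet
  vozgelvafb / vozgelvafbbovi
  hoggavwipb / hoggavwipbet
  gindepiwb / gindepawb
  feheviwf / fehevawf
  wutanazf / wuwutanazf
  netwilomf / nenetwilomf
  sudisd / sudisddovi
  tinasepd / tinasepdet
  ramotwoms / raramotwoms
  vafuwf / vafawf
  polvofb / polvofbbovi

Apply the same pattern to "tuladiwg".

tuladawg

"tuladiwg" has second-to-last letter 'w'. The stems whose second-to-last letter is 'w' (vafuwf → vafawf, feheviwf → fehevawf, gindepiwb → gindepawb) change the last vowel to 'a'.
So tuladiwg → tuladawg.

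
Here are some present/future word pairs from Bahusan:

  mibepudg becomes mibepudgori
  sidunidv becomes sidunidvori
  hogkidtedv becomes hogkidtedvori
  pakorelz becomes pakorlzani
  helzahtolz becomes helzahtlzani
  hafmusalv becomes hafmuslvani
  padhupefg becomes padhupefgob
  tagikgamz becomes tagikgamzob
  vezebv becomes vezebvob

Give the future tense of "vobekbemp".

vobekbempob

"vobekbemp" has second-to-last letter 'm'. The one such stem in the data (tagikgamz → tagikgamzob) adds -ob, so the same rule applies.
The other patterns: stems whose second-to-last letter is 'd' add -ori; stems whose second-to-last letter is 'l' delete the last vowel and add -ani.
So vobekbemp → vobekbempob.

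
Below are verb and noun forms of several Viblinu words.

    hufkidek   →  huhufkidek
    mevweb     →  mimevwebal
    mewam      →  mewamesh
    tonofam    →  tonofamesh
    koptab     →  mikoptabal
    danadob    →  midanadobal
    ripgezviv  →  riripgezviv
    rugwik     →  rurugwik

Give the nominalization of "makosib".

mimakosibal

"makosib" ends in -b. The stems ending in -b (mevweb → mimevwebal, danadob → midanadobal, koptab → mikoptabal) add mi- … -al around the stem.
The other patterns: stems ending in -m add -esh; stems ending in -k or -v repeat the first consonant+vowel as a prefix.
So makosib → mimakosibal.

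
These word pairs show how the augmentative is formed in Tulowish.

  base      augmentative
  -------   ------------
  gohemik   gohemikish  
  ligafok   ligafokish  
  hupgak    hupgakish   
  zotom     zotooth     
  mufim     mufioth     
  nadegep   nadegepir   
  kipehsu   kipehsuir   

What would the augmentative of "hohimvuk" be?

hohimvukish

"hohimvuk" ends in -k. The stems ending in -k (gohemik → gohemikish, ligafok → ligafokish, hupgak → hupgakish) add -ish.
So hohimvuk → hohimvukish.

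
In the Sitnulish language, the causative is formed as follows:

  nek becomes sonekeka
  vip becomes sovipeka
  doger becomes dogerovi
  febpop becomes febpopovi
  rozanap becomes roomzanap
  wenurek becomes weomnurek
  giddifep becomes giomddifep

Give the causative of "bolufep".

vip and febpop both end in -p yet inflect differently (sovipeka, febpopovi), so the final letter is not what conditions the rule; the number of vowels is.
"bolufep" has 3 vowels. The stems with 3 vowels (rozanap → roomzanap, wenurek → weomnurek, giddifep → giomddifep) insert -om- after the first vowel.
The other patterns: stems with 1 vowel add so- … -eka around the stem; stems with 2 vowels add -ovi.
So bolufep → boomlufep.

boomlufep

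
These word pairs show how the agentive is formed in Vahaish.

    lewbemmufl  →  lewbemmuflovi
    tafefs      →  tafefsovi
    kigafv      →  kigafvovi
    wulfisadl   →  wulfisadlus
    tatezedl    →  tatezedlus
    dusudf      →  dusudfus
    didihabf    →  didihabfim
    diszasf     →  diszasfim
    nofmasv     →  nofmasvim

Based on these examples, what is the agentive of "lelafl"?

lewbemmufl and wulfisadl both end in -l yet inflect differently (lewbemmuflovi, wulfisadlus), so the final letter is not what conditions the rule; the second-to-last letter is.
"lelafl" has second-to-last letter 'f'. The stems whose second-to-last letter is 'f' (lewbemmufl → lewbemmuflovi, tafefs → tafefsovi, kigafv → kigafvovi) add -ovi.
So lelafl → lelaflovi.

lelaflovi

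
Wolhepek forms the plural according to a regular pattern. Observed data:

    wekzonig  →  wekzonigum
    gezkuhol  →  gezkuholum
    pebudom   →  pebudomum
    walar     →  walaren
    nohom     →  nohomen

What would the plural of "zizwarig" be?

pebudom and nohom both end in -m yet inflect differently (pebudomum, nohomen), so the final letter is not what conditions the rule; the number of vowels is.
"zizwarig" has 3 vowels. The stems with 3 vowels (wekzonig → wekzonigum, gezkuhol → gezkuholum, pebudom → pebudomum) add -um.
So zizwarig → zizwarigum.

zizwarigum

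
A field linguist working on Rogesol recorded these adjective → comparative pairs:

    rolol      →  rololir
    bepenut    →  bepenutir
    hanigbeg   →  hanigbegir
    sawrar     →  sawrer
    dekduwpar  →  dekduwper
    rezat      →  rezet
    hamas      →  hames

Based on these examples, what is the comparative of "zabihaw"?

rezat and bepenut both end in -t yet inflect differently (rezet, bepenutir), so the final letter is not what conditions the rule; the last vowel is.
"zabihaw" has last vowel 'a'. The stems whose last vowel is 'a' (rezat → rezet, sawrar → sawrer, hamas → hames) change the last vowel to 'e'.
So zabihaw → zabihew.

zabihew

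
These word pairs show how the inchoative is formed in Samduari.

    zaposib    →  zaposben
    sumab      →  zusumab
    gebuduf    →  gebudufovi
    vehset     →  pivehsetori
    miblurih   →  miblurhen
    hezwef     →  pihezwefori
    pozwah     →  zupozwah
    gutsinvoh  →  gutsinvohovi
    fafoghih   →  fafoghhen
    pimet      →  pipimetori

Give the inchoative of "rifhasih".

rifhashen

gutsinvoh and pozwah both end in -h yet inflect differently (gutsinvohovi, zupozwah), so the final letter is not what conditions the rule; the last vowel is.
"rifhasih" has last vowel 'i'. The stems whose last vowel is 'i' (fafoghih → fafoghhen, miblurih → miblurhen, zaposib → zaposben) delete the last vowel and add -en.
So rifhasih → rifhashen.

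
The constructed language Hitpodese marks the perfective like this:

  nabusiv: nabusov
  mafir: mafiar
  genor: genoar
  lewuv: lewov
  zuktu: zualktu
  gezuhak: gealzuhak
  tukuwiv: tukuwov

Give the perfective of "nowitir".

tukuwiv and mafir both have last vowel 'i' yet inflect differently (tukuwov, mafiar), so the last vowel is not what conditions the rule; the final letter is.
"nowitir" ends in -r. The stems ending in -r (genor → genoar, mafir → mafiar) drop the final letter and add -ar.
The other patterns: stems ending in -v change the last vowel to 'o'; stems ending in -k or -u insert -al- after the first vowel.
So nowitir → nowitiar.

nowitiar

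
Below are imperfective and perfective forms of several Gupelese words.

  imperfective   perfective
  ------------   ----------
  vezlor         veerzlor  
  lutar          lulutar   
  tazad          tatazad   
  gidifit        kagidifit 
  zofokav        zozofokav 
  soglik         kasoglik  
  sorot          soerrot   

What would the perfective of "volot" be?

voerlot

gidifit and sorot both end in -t yet inflect differently (kagidifit, soerrot), so the final letter is not what conditions the rule; the last vowel is.
"volot" has last vowel 'o'. The stems whose last vowel is 'o' (sorot → soerrot, vezlor → veerzlor) insert -er- after the first vowel.
So volot → voerlot.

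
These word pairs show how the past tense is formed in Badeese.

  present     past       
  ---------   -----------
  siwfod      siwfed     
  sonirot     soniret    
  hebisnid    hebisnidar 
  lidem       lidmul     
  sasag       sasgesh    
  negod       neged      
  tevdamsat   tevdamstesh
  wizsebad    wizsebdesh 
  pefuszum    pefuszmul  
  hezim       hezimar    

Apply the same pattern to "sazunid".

sazunidar

pefuszum and hezim both end in -m yet inflect differently (pefuszmul, hezimar), so the final letter is not what conditions the rule; the last vowel is.
"sazunid" has last vowel 'i'. The stems whose last vowel is 'i' (hezim → hezimar, hebisnid → hebisnidar) add -ar.
The other patterns: stems whose last vowel is 'e' or 'u' delete the last vowel and add -ul; stems whose last vowel is 'o' change the last vowel to 'e'; stems whose last vowel is 'a' delete the last vowel and add -esh.
So sazunid → sazunidar.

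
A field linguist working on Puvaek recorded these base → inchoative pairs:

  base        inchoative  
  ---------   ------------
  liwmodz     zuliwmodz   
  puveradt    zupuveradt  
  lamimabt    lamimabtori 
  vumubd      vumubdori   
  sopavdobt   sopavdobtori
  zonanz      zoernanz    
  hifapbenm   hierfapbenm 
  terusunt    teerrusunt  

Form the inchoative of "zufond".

puveradt and lamimabt both end in -t yet inflect differently (zupuveradt, lamimabtori), so the final letter is not what conditions the rule; the second-to-last letter is.
"zufond" has second-to-last letter 'n'. The stems whose second-to-last letter is 'n' (zonanz → zoernanz, hifapbenm → hierfapbenm, terusunt → teerrusunt) insert -er- after the first vowel.
The other patterns: stems whose second-to-last letter is 'd' add the prefix zu-; stems whose second-to-last letter is 'b' add -ori.
So zufond → zuerfond.

zuerfond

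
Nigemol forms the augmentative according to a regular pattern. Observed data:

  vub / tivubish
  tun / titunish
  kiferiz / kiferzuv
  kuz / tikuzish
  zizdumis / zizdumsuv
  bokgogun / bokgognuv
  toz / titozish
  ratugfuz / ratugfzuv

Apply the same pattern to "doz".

"doz" has 1 vowel. The stems with 1 vowel (kuz → tikuzish, tun → titunish, vub → tivubish) add ti- … -ish around the stem.
The other pattern: stems with 3 vowels delete the last vowel and add -uv.
So doz → tidozish.

tidozish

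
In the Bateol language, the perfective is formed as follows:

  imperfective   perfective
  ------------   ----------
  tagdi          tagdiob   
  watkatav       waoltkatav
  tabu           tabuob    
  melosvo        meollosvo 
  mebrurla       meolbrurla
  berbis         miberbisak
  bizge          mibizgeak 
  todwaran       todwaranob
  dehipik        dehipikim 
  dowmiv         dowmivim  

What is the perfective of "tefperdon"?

tefperdonob

dowmiv and watkatav both end in -v yet inflect differently (dowmivim, waoltkatav), so the final letter is not what conditions the rule; the first letter is.
"tefperdon" begins with t-. The stems beginning with t- (tagdi → tagdiob, todwaran → todwaranob, tabu → tabuob) add -ob.
So tefperdon → tefperdonob.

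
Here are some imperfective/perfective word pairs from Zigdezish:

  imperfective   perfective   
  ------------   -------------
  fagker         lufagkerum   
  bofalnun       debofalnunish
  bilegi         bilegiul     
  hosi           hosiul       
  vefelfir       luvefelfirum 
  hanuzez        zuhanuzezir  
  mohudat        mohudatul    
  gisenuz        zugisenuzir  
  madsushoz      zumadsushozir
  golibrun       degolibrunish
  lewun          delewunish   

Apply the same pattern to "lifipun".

delifipunish

"lifipun" ends in -n. The stems ending in -n (lewun → delewunish, golibrun → degolibrunish, bofalnun → debofalnunish) add de- … -ish around the stem.
So lifipun → delifipunish.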